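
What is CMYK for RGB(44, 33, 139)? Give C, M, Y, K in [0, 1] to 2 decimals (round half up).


R'=44/255≈0.1725, G'=33/255≈0.1294, B'=139/255≈0.5451
K = 1 - max(R',G',B') = 1 - 139/255 = 116/255 = 0.45490… → 0.45
(1-R'-K)/(1-K) simplifies to (max-R)/max with max = 139:
C = (139-44)/139 = 95/139 = 0.68345… → 0.68
M = (139-33)/139 = 106/139 = 0.76258… → 0.76
Y = (139-139)/139 = 0/139 = 0 → 0.00
= CMYK(0.68, 0.76, 0.00, 0.45)


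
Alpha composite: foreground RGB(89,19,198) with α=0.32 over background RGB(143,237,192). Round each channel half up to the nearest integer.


C = α×F + (1-α)×B, with 1-α = 0.68
R: 0.32×89 + 0.68×143 = 28.48 + 97.24 = 125.72 → 126
G: 0.32×19 + 0.68×237 = 6.08 + 161.16 = 167.24 → 167
B: 0.32×198 + 0.68×192 = 63.36 + 130.56 = 193.92 → 194
= RGB(126, 167, 194)


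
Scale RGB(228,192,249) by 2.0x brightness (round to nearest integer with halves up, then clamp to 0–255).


Multiply each channel by 2.0, round half up, clamp to [0, 255]
R: 228×2.0 = 456 → clamp → 255
G: 192×2.0 = 384 → clamp → 255
B: 249×2.0 = 498 → clamp → 255
= RGB(255, 255, 255)


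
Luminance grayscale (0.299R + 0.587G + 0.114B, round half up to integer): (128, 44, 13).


Gray = 0.299×R + 0.587×G + 0.114×B
Gray = 0.299×128 + 0.587×44 + 0.114×13
Gray = 38.272 + 25.828 + 1.482
Gray = 65.582 → round half up → 66
Gray = 66


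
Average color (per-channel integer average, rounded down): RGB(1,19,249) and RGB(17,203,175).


Midpoint: each channel = ⌊(C₁+C₂)/2⌋
R: ⌊(1+17)/2⌋ = 9
G: ⌊(19+203)/2⌋ = 111
B: ⌊(249+175)/2⌋ = 212
= RGB(9, 111, 212)


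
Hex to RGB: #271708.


27 → 39 (R)
17 → 23 (G)
08 → 8 (B)
= RGB(39, 23, 8)


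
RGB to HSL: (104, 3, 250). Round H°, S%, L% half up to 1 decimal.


Normalize: R'=104/255≈0.4078, G'=3/255≈0.0118, B'=250/255≈0.9804
Max=250/255, Min=3/255, Δ=Max-Min=247/255
L = (Max+Min)/2 = (250+3)/510 = 253/510 = 0.49607… → L = 49.6%
L ≤ 0.5 → S = Δ/(Max+Min) = 247/(250+3) = 247/253 = 0.97628… → S = 97.6%
(the 1/255 factors cancel in S and H, so raw channel differences can be used)
Max is B' → H = 60 × ((R-G)/Δ + 4) = 60 × ((104-3)/247 + 4)
  101/247 + 4 = 0.4089… + 4 = 4.4089…
  H = 60 × 4.4089… = 264.534…° → H = 264.5°
= HSL(264.5°, 97.6%, 49.6%)


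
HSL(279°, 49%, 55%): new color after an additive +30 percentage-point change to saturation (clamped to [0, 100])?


Original S = 49%
Adjustment = +30 percentage points
New S = 49 + (30) = 79
Clamp to [0, 100] → 79
= HSL(279°, 79%, 55%)


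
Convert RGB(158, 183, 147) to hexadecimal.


R = 158 → 9E (hex)
G = 183 → B7 (hex)
B = 147 → 93 (hex)
Hex = #9EB793


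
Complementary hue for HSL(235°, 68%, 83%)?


Complement = opposite side of color wheel = hue + 180°
H' = (235 + 180) mod 360 = 55°
S and L unchanged.
= HSL(55°, 68%, 83%)


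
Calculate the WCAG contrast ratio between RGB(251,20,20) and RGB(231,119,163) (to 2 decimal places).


Linearize each sRGB channel c=v/255: c/12.92 if c ≤ 0.04045 else ((c+0.055)/1.055)^2.4
L = 0.2126×R_lin + 0.7152×G_lin + 0.0722×B_lin
Color 1 (251,20,20):
  R=251: 251/255≈0.9843 > 0.04045 → ((0.9843+0.055)/1.055)^2.4 ≈ 0.96469
  G=20: 20/255≈0.0784 > 0.04045 → ((0.0784+0.055)/1.055)^2.4 ≈ 0.00700
  B=20: 20/255≈0.0784 > 0.04045 → ((0.0784+0.055)/1.055)^2.4 ≈ 0.00700
  L1 = 0.2126×0.96469 + 0.7152×0.00700 + 0.0722×0.00700 ≈ 0.21060
Color 2 (231,119,163):
  R=231: 231/255≈0.9059 > 0.04045 → ((0.9059+0.055)/1.055)^2.4 ≈ 0.79910
  G=119: 119/255≈0.4667 > 0.04045 → ((0.4667+0.055)/1.055)^2.4 ≈ 0.18447
  B=163: 163/255≈0.6392 > 0.04045 → ((0.6392+0.055)/1.055)^2.4 ≈ 0.36625
  L2 = 0.2126×0.79910 + 0.7152×0.18447 + 0.0722×0.36625 ≈ 0.32827
Lighter = 0.32827, Darker = 0.21060
Ratio = (L_lighter + 0.05) / (L_darker + 0.05)
Ratio = (0.32827 + 0.05) / (0.21060 + 0.05) = 0.37827 / 0.26060 ≈ 1.4515
Ratio ≈ 1.45:1


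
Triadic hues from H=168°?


Triadic: equally spaced at 120° intervals
H1 = 168°
H2 = (168 + 120) mod 360 = 288°
H3 = (168 + 240) mod 360 = 48°
Triadic = 168°, 288°, 48°


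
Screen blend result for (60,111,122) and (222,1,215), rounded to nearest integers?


Screen: C = 255 - (255-A)×(255-B)/255, rounded to nearest integer
R: 255 - (255-60)×(255-222)/255 = 255 - 6435/255 ≈ 255 - 25.235 = 229.765 → 230
G: 255 - (255-111)×(255-1)/255 = 255 - 36576/255 ≈ 255 - 143.435 = 111.565 → 112
B: 255 - (255-122)×(255-215)/255 = 255 - 5320/255 ≈ 255 - 20.863 = 234.137 → 234
= RGB(230, 112, 234)


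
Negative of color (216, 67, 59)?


Invert: (255-R, 255-G, 255-B)
R: 255-216 = 39
G: 255-67 = 188
B: 255-59 = 196
= RGB(39, 188, 196)


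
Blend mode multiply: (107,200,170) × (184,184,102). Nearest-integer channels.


Multiply: C = A×B/255, rounded to nearest integer
R: 107×184/255 = 19688/255 ≈ 77.208 → 77
G: 200×184/255 = 36800/255 ≈ 144.314 → 144
B: 170×102/255 = 17340/255 ≈ 68.000 → 68
= RGB(77, 144, 68)


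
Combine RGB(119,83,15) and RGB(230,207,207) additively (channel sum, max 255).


Additive: each channel = min(255, C₁+C₂)
R: 119+230 = 349 → 255
G: 83+207 = 290 → 255
B: 15+207 = 222 → 222
= RGB(255, 255, 222)


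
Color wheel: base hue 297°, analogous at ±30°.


Base hue: 297°
Left analog: (297 - 30) mod 360 = 267°
Right analog: (297 + 30) mod 360 = 327°
Analogous hues = 267° and 327°


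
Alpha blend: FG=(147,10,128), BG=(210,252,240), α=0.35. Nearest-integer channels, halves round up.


C = α×F + (1-α)×B, with 1-α = 0.65
R: 0.35×147 + 0.65×210 = 51.45 + 136.50 = 187.95 → 188
G: 0.35×10 + 0.65×252 = 3.50 + 163.80 = 167.30 → 167
B: 0.35×128 + 0.65×240 = 44.80 + 156.00 = 200.80 → 201
= RGB(188, 167, 201)


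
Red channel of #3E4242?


Color: #3E4242
R = 3E = 62
G = 42 = 66
B = 42 = 66
Red = 62


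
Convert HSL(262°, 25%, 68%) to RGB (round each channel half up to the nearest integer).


H=262°, S=0.25, L=0.68
C = (1-|2L-1|)×S = (1-|0.36|)×0.25 = 0.16
H' = H/60 = 262/60 ≈ 4.3667; X = C×(1-|H' mod 2 - 1|) ≈ 0.0587
m = L - C/2 = 0.68 - 0.08 = 0.6
Sector ⌊H'⌋ = 4 → (R',G',B') = (≈0.0587, 0.0, 0.16)
RGB = ((R'+m)×255, (G'+m)×255, (B'+m)×255) = (167.96, 153.0, 193.8)
Round half up → RGB(168, 153, 194)


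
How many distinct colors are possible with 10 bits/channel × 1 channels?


Total bits = 10 bits/channel × 1 channels = 10 bits
Distinct colors = 2^10
= 1,024 colors


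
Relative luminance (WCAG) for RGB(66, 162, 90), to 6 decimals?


Linearize each channel (sRGB transfer function): c = v/255; c_lin = c/12.92 if c ≤ 0.04045, else ((c+0.055)/1.055)^2.4
  R: 66/255 ≈ 0.258824 > 0.04045 → ((0.258824+0.055)/1.055)^2.4 ≈ 0.054480
  G: 162/255 ≈ 0.635294 > 0.04045 → ((0.635294+0.055)/1.055)^2.4 ≈ 0.361307
  B: 90/255 ≈ 0.352941 > 0.04045 → ((0.352941+0.055)/1.055)^2.4 ≈ 0.102242
R_lin = 0.054480, G_lin = 0.361307, B_lin = 0.102242
L = 0.2126×R + 0.7152×G + 0.0722×B
L = 0.2126×0.054480 + 0.7152×0.361307 + 0.0722×0.102242
L ≈ 0.277371


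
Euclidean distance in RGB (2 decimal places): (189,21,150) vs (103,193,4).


d = √[(R₁-R₂)² + (G₁-G₂)² + (B₁-B₂)²]
d = √[(189-103)² + (21-193)² + (150-4)²]
d = √[7396 + 29584 + 21316]
d = √58296
d ≈ 241.45


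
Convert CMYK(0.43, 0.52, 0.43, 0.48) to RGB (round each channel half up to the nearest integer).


R = 255 × (1-C) × (1-K) = 255 × 0.57 × 0.52 = 75.582 → 76
G = 255 × (1-M) × (1-K) = 255 × 0.48 × 0.52 = 63.648 → 64
B = 255 × (1-Y) × (1-K) = 255 × 0.57 × 0.52 = 75.582 → 76
= RGB(76, 64, 76)


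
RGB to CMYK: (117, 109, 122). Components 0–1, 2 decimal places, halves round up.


R'=117/255≈0.4588, G'=109/255≈0.4275, B'=122/255≈0.4784
K = 1 - max(R',G',B') = 1 - 122/255 = 133/255 = 0.52156… → 0.52
(1-R'-K)/(1-K) simplifies to (max-R)/max with max = 122:
C = (122-117)/122 = 5/122 = 0.04098… → 0.04
M = (122-109)/122 = 13/122 = 0.10655… → 0.11
Y = (122-122)/122 = 0/122 = 0 → 0.00
= CMYK(0.04, 0.11, 0.00, 0.52)


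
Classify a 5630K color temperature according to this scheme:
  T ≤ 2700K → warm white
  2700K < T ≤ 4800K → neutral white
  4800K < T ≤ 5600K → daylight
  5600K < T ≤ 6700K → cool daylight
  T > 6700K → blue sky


Temperature: 5630K
5600K < 5630K ≤ 6700K → cool daylight
Classification: cool daylight


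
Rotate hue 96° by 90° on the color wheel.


New hue = (H + rotation) mod 360
New hue = (96 + 90) mod 360
= 186 mod 360
= 186°


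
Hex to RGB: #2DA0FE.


2D → 45 (R)
A0 → 160 (G)
FE → 254 (B)
= RGB(45, 160, 254)


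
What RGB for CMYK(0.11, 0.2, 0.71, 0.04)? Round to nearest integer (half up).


R = 255 × (1-C) × (1-K) = 255 × 0.89 × 0.96 = 217.872 → 218
G = 255 × (1-M) × (1-K) = 255 × 0.80 × 0.96 = 195.84 → 196
B = 255 × (1-Y) × (1-K) = 255 × 0.29 × 0.96 = 70.992 → 71
= RGB(218, 196, 71)


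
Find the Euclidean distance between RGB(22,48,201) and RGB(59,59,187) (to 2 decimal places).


d = √[(R₁-R₂)² + (G₁-G₂)² + (B₁-B₂)²]
d = √[(22-59)² + (48-59)² + (201-187)²]
d = √[1369 + 121 + 196]
d = √1686
d ≈ 41.06


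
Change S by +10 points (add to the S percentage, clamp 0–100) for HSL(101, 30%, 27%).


Original S = 30%
Adjustment = +10 percentage points
New S = 30 + (10) = 40
Clamp to [0, 100] → 40
= HSL(101°, 40%, 27%)


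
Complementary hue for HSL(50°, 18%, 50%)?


Complement = opposite side of color wheel = hue + 180°
H' = (50 + 180) mod 360 = 230°
S and L unchanged.
= HSL(230°, 18%, 50%)


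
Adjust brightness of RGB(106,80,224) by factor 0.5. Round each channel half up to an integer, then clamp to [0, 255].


Multiply each channel by 0.5, round half up, clamp to [0, 255]
R: 106×0.5 = 53
G: 80×0.5 = 40
B: 224×0.5 = 112
= RGB(53, 40, 112)


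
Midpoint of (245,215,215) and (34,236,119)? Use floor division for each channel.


Midpoint: each channel = ⌊(C₁+C₂)/2⌋
R: ⌊(245+34)/2⌋ = 139
G: ⌊(215+236)/2⌋ = 225
B: ⌊(215+119)/2⌋ = 167
= RGB(139, 225, 167)


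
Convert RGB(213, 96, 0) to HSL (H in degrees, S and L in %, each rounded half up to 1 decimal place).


Normalize: R'=213/255≈0.8353, G'=96/255≈0.3765, B'=0/255≈0.0000
Max=213/255, Min=0/255, Δ=Max-Min=213/255
L = (Max+Min)/2 = (213+0)/510 = 213/510 = 0.41764… → L = 41.8%
L ≤ 0.5 → S = Δ/(Max+Min) = 213/(213+0) = 213/213 = 1 → S = 100.0%
(the 1/255 factors cancel in S and H, so raw channel differences can be used)
Max is R' → H = 60 × (((G-B)/Δ) mod 6) = 60 × (((96-0)/213) mod 6)
  96/213 = 0.4507…
  H = 60 × 0.4507… = 27.042…° → H = 27.0°
= HSL(27.0°, 100.0%, 41.8%)


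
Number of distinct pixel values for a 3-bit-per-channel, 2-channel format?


Total bits = 3 bits/channel × 2 channels = 6 bits
Distinct pixel values = 2^6
= 64 pixel values


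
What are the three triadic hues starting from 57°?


Triadic: equally spaced at 120° intervals
H1 = 57°
H2 = (57 + 120) mod 360 = 177°
H3 = (57 + 240) mod 360 = 297°
Triadic = 57°, 177°, 297°


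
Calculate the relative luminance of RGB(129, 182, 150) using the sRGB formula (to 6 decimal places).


Linearize each channel (sRGB transfer function): c = v/255; c_lin = c/12.92 if c ≤ 0.04045, else ((c+0.055)/1.055)^2.4
  R: 129/255 ≈ 0.505882 > 0.04045 → ((0.505882+0.055)/1.055)^2.4 ≈ 0.219526
  G: 182/255 ≈ 0.713725 > 0.04045 → ((0.713725+0.055)/1.055)^2.4 ≈ 0.467784
  B: 150/255 ≈ 0.588235 > 0.04045 → ((0.588235+0.055)/1.055)^2.4 ≈ 0.304987
R_lin = 0.219526, G_lin = 0.467784, B_lin = 0.304987
L = 0.2126×R + 0.7152×G + 0.0722×B
L = 0.2126×0.219526 + 0.7152×0.467784 + 0.0722×0.304987
L ≈ 0.403250


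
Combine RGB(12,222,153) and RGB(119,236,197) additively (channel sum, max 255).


Additive: each channel = min(255, C₁+C₂)
R: 12+119 = 131 → 131
G: 222+236 = 458 → 255
B: 153+197 = 350 → 255
= RGB(131, 255, 255)


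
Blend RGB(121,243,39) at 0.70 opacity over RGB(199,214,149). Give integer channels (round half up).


C = α×F + (1-α)×B, with 1-α = 0.30
R: 0.70×121 + 0.30×199 = 84.70 + 59.70 = 144.40 → 144
G: 0.70×243 + 0.30×214 = 170.10 + 64.20 = 234.30 → 234
B: 0.70×39 + 0.30×149 = 27.30 + 44.70 = 72.00 → 72
= RGB(144, 234, 72)


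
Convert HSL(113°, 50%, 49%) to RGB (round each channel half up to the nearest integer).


H=113°, S=0.50, L=0.49
C = (1-|2L-1|)×S = (1-|-0.02|)×0.50 = 0.49
H' = H/60 = 113/60 ≈ 1.8833; X = C×(1-|H' mod 2 - 1|) ≈ 0.0572
m = L - C/2 = 0.49 - 0.245 = 0.245
Sector ⌊H'⌋ = 1 → (R',G',B') = (≈0.0572, 0.49, 0.0)
RGB = ((R'+m)×255, (G'+m)×255, (B'+m)×255) = (77.0525, 187.425, 62.475)
Round half up → RGB(77, 187, 62)


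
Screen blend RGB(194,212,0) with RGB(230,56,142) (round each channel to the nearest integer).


Screen: C = 255 - (255-A)×(255-B)/255, rounded to nearest integer
R: 255 - (255-194)×(255-230)/255 = 255 - 1525/255 ≈ 255 - 5.980 = 249.020 → 249
G: 255 - (255-212)×(255-56)/255 = 255 - 8557/255 ≈ 255 - 33.557 = 221.443 → 221
B: 255 - (255-0)×(255-142)/255 = 255 - 28815/255 ≈ 255 - 113.000 = 142.000 → 142
= RGB(249, 221, 142)


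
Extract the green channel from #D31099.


Color: #D31099
R = D3 = 211
G = 10 = 16
B = 99 = 153
Green = 16


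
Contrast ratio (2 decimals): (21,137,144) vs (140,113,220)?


Linearize each sRGB channel c=v/255: c/12.92 if c ≤ 0.04045 else ((c+0.055)/1.055)^2.4
L = 0.2126×R_lin + 0.7152×G_lin + 0.0722×B_lin
Color 1 (21,137,144):
  R=21: 21/255≈0.0824 > 0.04045 → ((0.0824+0.055)/1.055)^2.4 ≈ 0.00750
  G=137: 137/255≈0.5373 > 0.04045 → ((0.5373+0.055)/1.055)^2.4 ≈ 0.25016
  B=144: 144/255≈0.5647 > 0.04045 → ((0.5647+0.055)/1.055)^2.4 ≈ 0.27889
  L1 = 0.2126×0.00750 + 0.7152×0.25016 + 0.0722×0.27889 ≈ 0.20064
Color 2 (140,113,220):
  R=140: 140/255≈0.5490 > 0.04045 → ((0.5490+0.055)/1.055)^2.4 ≈ 0.26225
  G=113: 113/255≈0.4431 > 0.04045 → ((0.4431+0.055)/1.055)^2.4 ≈ 0.16513
  B=220: 220/255≈0.8627 > 0.04045 → ((0.8627+0.055)/1.055)^2.4 ≈ 0.71569
  L2 = 0.2126×0.26225 + 0.7152×0.16513 + 0.0722×0.71569 ≈ 0.22553
Lighter = 0.22553, Darker = 0.20064
Ratio = (L_lighter + 0.05) / (L_darker + 0.05)
Ratio = (0.22553 + 0.05) / (0.20064 + 0.05) = 0.27553 / 0.25064 ≈ 1.0993
Ratio ≈ 1.10:1


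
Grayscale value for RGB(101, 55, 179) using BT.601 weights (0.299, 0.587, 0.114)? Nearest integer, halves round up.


Gray = 0.299×R + 0.587×G + 0.114×B
Gray = 0.299×101 + 0.587×55 + 0.114×179
Gray = 30.199 + 32.285 + 20.406
Gray = 82.890 → round half up → 83
Gray = 83


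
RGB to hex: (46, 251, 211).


R = 46 → 2E (hex)
G = 251 → FB (hex)
B = 211 → D3 (hex)
Hex = #2EFBD3


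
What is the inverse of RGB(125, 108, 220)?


Invert: (255-R, 255-G, 255-B)
R: 255-125 = 130
G: 255-108 = 147
B: 255-220 = 35
= RGB(130, 147, 35)


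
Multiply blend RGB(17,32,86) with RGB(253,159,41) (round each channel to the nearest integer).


Multiply: C = A×B/255, rounded to nearest integer
R: 17×253/255 = 4301/255 ≈ 16.867 → 17
G: 32×159/255 = 5088/255 ≈ 19.953 → 20
B: 86×41/255 = 3526/255 ≈ 13.827 → 14
= RGB(17, 20, 14)


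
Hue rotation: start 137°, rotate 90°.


New hue = (H + rotation) mod 360
New hue = (137 + 90) mod 360
= 227 mod 360
= 227°


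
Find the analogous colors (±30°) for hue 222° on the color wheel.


Base hue: 222°
Left analog: (222 - 30) mod 360 = 192°
Right analog: (222 + 30) mod 360 = 252°
Analogous hues = 192° and 252°


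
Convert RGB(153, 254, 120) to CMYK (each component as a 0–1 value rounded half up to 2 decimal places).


R'=153/255≈0.6000, G'=254/255≈0.9961, B'=120/255≈0.4706
K = 1 - max(R',G',B') = 1 - 254/255 = 1/255 = 0.00392… → 0.00
(1-R'-K)/(1-K) simplifies to (max-R)/max with max = 254:
C = (254-153)/254 = 101/254 = 0.39763… → 0.40
M = (254-254)/254 = 0/254 = 0 → 0.00
Y = (254-120)/254 = 134/254 = 0.52755… → 0.53
= CMYK(0.40, 0.00, 0.53, 0.00)


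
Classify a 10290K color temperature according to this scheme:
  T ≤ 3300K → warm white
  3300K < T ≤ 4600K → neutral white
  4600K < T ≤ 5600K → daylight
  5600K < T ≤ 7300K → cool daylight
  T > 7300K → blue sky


Temperature: 10290K
10290K > 7300K → blue sky
Classification: blue sky


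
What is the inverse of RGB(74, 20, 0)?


Invert: (255-R, 255-G, 255-B)
R: 255-74 = 181
G: 255-20 = 235
B: 255-0 = 255
= RGB(181, 235, 255)


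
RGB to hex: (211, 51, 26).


R = 211 → D3 (hex)
G = 51 → 33 (hex)
B = 26 → 1A (hex)
Hex = #D3331A


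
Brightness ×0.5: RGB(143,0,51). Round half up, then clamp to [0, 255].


Multiply each channel by 0.5, round half up, clamp to [0, 255]
R: 143×0.5 = 71.5 → round → 72
G: 0×0.5 = 0
B: 51×0.5 = 25.5 → round → 26
= RGB(72, 0, 26)


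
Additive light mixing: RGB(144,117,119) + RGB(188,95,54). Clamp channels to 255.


Additive: each channel = min(255, C₁+C₂)
R: 144+188 = 332 → 255
G: 117+95 = 212 → 212
B: 119+54 = 173 → 173
= RGB(255, 212, 173)


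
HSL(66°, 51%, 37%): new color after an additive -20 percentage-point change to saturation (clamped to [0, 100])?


Original S = 51%
Adjustment = -20 percentage points
New S = 51 + (-20) = 31
Clamp to [0, 100] → 31
= HSL(66°, 31%, 37%)


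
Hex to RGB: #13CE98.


13 → 19 (R)
CE → 206 (G)
98 → 152 (B)
= RGB(19, 206, 152)


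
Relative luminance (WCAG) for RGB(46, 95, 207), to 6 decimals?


Linearize each channel (sRGB transfer function): c = v/255; c_lin = c/12.92 if c ≤ 0.04045, else ((c+0.055)/1.055)^2.4
  R: 46/255 ≈ 0.180392 > 0.04045 → ((0.180392+0.055)/1.055)^2.4 ≈ 0.027321
  G: 95/255 ≈ 0.372549 > 0.04045 → ((0.372549+0.055)/1.055)^2.4 ≈ 0.114435
  B: 207/255 ≈ 0.811765 > 0.04045 → ((0.811765+0.055)/1.055)^2.4 ≈ 0.623960
R_lin = 0.027321, G_lin = 0.114435, B_lin = 0.623960
L = 0.2126×R + 0.7152×G + 0.0722×B
L = 0.2126×0.027321 + 0.7152×0.114435 + 0.0722×0.623960
L ≈ 0.132703


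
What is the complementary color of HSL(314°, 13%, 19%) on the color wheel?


Complement = opposite side of color wheel = hue + 180°
H' = (314 + 180) mod 360 = 134°
S and L unchanged.
= HSL(134°, 13%, 19%)


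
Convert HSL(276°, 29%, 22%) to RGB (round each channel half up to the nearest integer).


H=276°, S=0.29, L=0.22
C = (1-|2L-1|)×S = (1-|-0.56|)×0.29 = 0.1276
H' = H/60 = 276/60 ≈ 4.6000; X = C×(1-|H' mod 2 - 1|) = 0.07656
m = L - C/2 = 0.22 - 0.0638 = 0.1562
Sector ⌊H'⌋ = 4 → (R',G',B') = (0.07656, 0.0, 0.1276)
RGB = ((R'+m)×255, (G'+m)×255, (B'+m)×255) = (59.3538, 39.831, 72.369)
Round half up → RGB(59, 40, 72)


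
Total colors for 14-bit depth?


Colors = 2^bits = 2^14
= 16,384 colors


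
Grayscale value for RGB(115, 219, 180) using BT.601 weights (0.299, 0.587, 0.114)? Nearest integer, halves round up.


Gray = 0.299×R + 0.587×G + 0.114×B
Gray = 0.299×115 + 0.587×219 + 0.114×180
Gray = 34.385 + 128.553 + 20.520
Gray = 183.458 → round half up → 183
Gray = 183


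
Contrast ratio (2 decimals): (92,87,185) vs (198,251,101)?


Linearize each sRGB channel c=v/255: c/12.92 if c ≤ 0.04045 else ((c+0.055)/1.055)^2.4
L = 0.2126×R_lin + 0.7152×G_lin + 0.0722×B_lin
Color 1 (92,87,185):
  R=92: 92/255≈0.3608 > 0.04045 → ((0.3608+0.055)/1.055)^2.4 ≈ 0.10702
  G=87: 87/255≈0.3412 > 0.04045 → ((0.3412+0.055)/1.055)^2.4 ≈ 0.09531
  B=185: 185/255≈0.7255 > 0.04045 → ((0.7255+0.055)/1.055)^2.4 ≈ 0.48515
  L1 = 0.2126×0.10702 + 0.7152×0.09531 + 0.0722×0.48515 ≈ 0.12594
Color 2 (198,251,101):
  R=198: 198/255≈0.7765 > 0.04045 → ((0.7765+0.055)/1.055)^2.4 ≈ 0.56471
  G=251: 251/255≈0.9843 > 0.04045 → ((0.9843+0.055)/1.055)^2.4 ≈ 0.96469
  B=101: 101/255≈0.3961 > 0.04045 → ((0.3961+0.055)/1.055)^2.4 ≈ 0.13014
  L2 = 0.2126×0.56471 + 0.7152×0.96469 + 0.0722×0.13014 ≈ 0.81940
Lighter = 0.81940, Darker = 0.12594
Ratio = (L_lighter + 0.05) / (L_darker + 0.05)
Ratio = (0.81940 + 0.05) / (0.12594 + 0.05) = 0.86940 / 0.17594 ≈ 4.9413
Ratio ≈ 4.94:1


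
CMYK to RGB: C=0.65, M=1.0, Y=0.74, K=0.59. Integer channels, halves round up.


R = 255 × (1-C) × (1-K) = 255 × 0.35 × 0.41 = 36.5925 → 37
G = 255 × (1-M) × (1-K) = 255 × 0.00 × 0.41 = 0
B = 255 × (1-Y) × (1-K) = 255 × 0.26 × 0.41 = 27.183 → 27
= RGB(37, 0, 27)


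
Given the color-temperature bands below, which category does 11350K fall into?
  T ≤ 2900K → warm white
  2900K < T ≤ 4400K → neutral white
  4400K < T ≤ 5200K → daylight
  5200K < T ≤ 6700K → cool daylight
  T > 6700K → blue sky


Temperature: 11350K
11350K > 6700K → blue sky
Classification: blue sky


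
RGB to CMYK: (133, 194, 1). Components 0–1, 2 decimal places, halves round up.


R'=133/255≈0.5216, G'=194/255≈0.7608, B'=1/255≈0.0039
K = 1 - max(R',G',B') = 1 - 194/255 = 61/255 = 0.23921… → 0.24
(1-R'-K)/(1-K) simplifies to (max-R)/max with max = 194:
C = (194-133)/194 = 61/194 = 0.31443… → 0.31
M = (194-194)/194 = 0/194 = 0 → 0.00
Y = (194-1)/194 = 193/194 = 0.99484… → 0.99
= CMYK(0.31, 0.00, 0.99, 0.24)


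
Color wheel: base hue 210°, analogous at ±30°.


Base hue: 210°
Left analog: (210 - 30) mod 360 = 180°
Right analog: (210 + 30) mod 360 = 240°
Analogous hues = 180° and 240°


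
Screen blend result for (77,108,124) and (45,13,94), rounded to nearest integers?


Screen: C = 255 - (255-A)×(255-B)/255, rounded to nearest integer
R: 255 - (255-77)×(255-45)/255 = 255 - 37380/255 ≈ 255 - 146.588 = 108.412 → 108
G: 255 - (255-108)×(255-13)/255 = 255 - 35574/255 ≈ 255 - 139.506 = 115.494 → 115
B: 255 - (255-124)×(255-94)/255 = 255 - 21091/255 ≈ 255 - 82.710 = 172.290 → 172
= RGB(108, 115, 172)


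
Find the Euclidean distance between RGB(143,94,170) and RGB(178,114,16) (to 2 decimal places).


d = √[(R₁-R₂)² + (G₁-G₂)² + (B₁-B₂)²]
d = √[(143-178)² + (94-114)² + (170-16)²]
d = √[1225 + 400 + 23716]
d = √25341
d ≈ 159.19


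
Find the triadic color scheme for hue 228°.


Triadic: equally spaced at 120° intervals
H1 = 228°
H2 = (228 + 120) mod 360 = 348°
H3 = (228 + 240) mod 360 = 108°
Triadic = 228°, 348°, 108°


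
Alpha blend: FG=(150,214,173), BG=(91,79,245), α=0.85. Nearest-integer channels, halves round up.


C = α×F + (1-α)×B, with 1-α = 0.15
R: 0.85×150 + 0.15×91 = 127.50 + 13.65 = 141.15 → 141
G: 0.85×214 + 0.15×79 = 181.90 + 11.85 = 193.75 → 194
B: 0.85×173 + 0.15×245 = 147.05 + 36.75 = 183.80 → 184
= RGB(141, 194, 184)


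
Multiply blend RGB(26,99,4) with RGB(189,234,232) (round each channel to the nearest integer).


Multiply: C = A×B/255, rounded to nearest integer
R: 26×189/255 = 4914/255 ≈ 19.271 → 19
G: 99×234/255 = 23166/255 ≈ 90.847 → 91
B: 4×232/255 = 928/255 ≈ 3.639 → 4
= RGB(19, 91, 4)


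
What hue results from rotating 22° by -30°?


New hue = (H + rotation) mod 360
New hue = (22 -30) mod 360
= -8 mod 360
= 352°


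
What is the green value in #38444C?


Color: #38444C
R = 38 = 56
G = 44 = 68
B = 4C = 76
Green = 68


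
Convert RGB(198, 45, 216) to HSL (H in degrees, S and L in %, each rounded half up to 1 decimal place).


Normalize: R'=198/255≈0.7765, G'=45/255≈0.1765, B'=216/255≈0.8471
Max=216/255, Min=45/255, Δ=Max-Min=171/255
L = (Max+Min)/2 = (216+45)/510 = 261/510 = 0.51176… → L = 51.2%
L > 0.5 → S = Δ/(2-Max-Min) = 171/(510-216-45) = 171/249 = 0.68674… → S = 68.7%
(the 1/255 factors cancel in S and H, so raw channel differences can be used)
Max is B' → H = 60 × ((R-G)/Δ + 4) = 60 × ((198-45)/171 + 4)
  153/171 + 4 = 0.8947… + 4 = 4.8947…
  H = 60 × 4.8947… = 293.684…° → H = 293.7°
= HSL(293.7°, 68.7%, 51.2%)


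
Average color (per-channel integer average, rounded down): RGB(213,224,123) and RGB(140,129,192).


Midpoint: each channel = ⌊(C₁+C₂)/2⌋
R: ⌊(213+140)/2⌋ = 176
G: ⌊(224+129)/2⌋ = 176
B: ⌊(123+192)/2⌋ = 157
= RGB(176, 176, 157)


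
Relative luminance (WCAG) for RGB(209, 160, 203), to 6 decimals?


Linearize each channel (sRGB transfer function): c = v/255; c_lin = c/12.92 if c ≤ 0.04045, else ((c+0.055)/1.055)^2.4
  R: 209/255 ≈ 0.819608 > 0.04045 → ((0.819608+0.055)/1.055)^2.4 ≈ 0.637597
  G: 160/255 ≈ 0.627451 > 0.04045 → ((0.627451+0.055)/1.055)^2.4 ≈ 0.351533
  B: 203/255 ≈ 0.796078 > 0.04045 → ((0.796078+0.055)/1.055)^2.4 ≈ 0.597202
R_lin = 0.637597, G_lin = 0.351533, B_lin = 0.597202
L = 0.2126×R + 0.7152×G + 0.0722×B
L = 0.2126×0.637597 + 0.7152×0.351533 + 0.0722×0.597202
L ≈ 0.430087


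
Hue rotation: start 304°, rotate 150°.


New hue = (H + rotation) mod 360
New hue = (304 + 150) mod 360
= 454 mod 360
= 94°


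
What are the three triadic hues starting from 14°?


Triadic: equally spaced at 120° intervals
H1 = 14°
H2 = (14 + 120) mod 360 = 134°
H3 = (14 + 240) mod 360 = 254°
Triadic = 14°, 134°, 254°


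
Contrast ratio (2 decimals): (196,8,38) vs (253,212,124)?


Linearize each sRGB channel c=v/255: c/12.92 if c ≤ 0.04045 else ((c+0.055)/1.055)^2.4
L = 0.2126×R_lin + 0.7152×G_lin + 0.0722×B_lin
Color 1 (196,8,38):
  R=196: 196/255≈0.7686 > 0.04045 → ((0.7686+0.055)/1.055)^2.4 ≈ 0.55201
  G=8: 8/255≈0.0314 ≤ 0.04045 → 0.0314/12.92 ≈ 0.00243
  B=38: 38/255≈0.1490 > 0.04045 → ((0.1490+0.055)/1.055)^2.4 ≈ 0.01938
  L1 = 0.2126×0.55201 + 0.7152×0.00243 + 0.0722×0.01938 ≈ 0.12049
Color 2 (253,212,124):
  R=253: 253/255≈0.9922 > 0.04045 → ((0.9922+0.055)/1.055)^2.4 ≈ 0.98225
  G=212: 212/255≈0.8314 > 0.04045 → ((0.8314+0.055)/1.055)^2.4 ≈ 0.65837
  B=124: 124/255≈0.4863 > 0.04045 → ((0.4863+0.055)/1.055)^2.4 ≈ 0.20156
  L2 = 0.2126×0.98225 + 0.7152×0.65837 + 0.0722×0.20156 ≈ 0.69425
Lighter = 0.69425, Darker = 0.12049
Ratio = (L_lighter + 0.05) / (L_darker + 0.05)
Ratio = (0.69425 + 0.05) / (0.12049 + 0.05) = 0.74425 / 0.17049 ≈ 4.3653
Ratio ≈ 4.37:1


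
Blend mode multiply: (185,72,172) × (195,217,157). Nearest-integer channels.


Multiply: C = A×B/255, rounded to nearest integer
R: 185×195/255 = 36075/255 ≈ 141.471 → 141
G: 72×217/255 = 15624/255 ≈ 61.271 → 61
B: 172×157/255 = 27004/255 ≈ 105.898 → 106
= RGB(141, 61, 106)


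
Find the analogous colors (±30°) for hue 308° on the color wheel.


Base hue: 308°
Left analog: (308 - 30) mod 360 = 278°
Right analog: (308 + 30) mod 360 = 338°
Analogous hues = 278° and 338°


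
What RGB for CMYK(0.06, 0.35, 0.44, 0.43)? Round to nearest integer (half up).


R = 255 × (1-C) × (1-K) = 255 × 0.94 × 0.57 = 136.629 → 137
G = 255 × (1-M) × (1-K) = 255 × 0.65 × 0.57 = 94.4775 → 94
B = 255 × (1-Y) × (1-K) = 255 × 0.56 × 0.57 = 81.396 → 81
= RGB(137, 94, 81)


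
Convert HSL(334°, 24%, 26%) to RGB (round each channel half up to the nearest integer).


H=334°, S=0.24, L=0.26
C = (1-|2L-1|)×S = (1-|-0.48|)×0.24 = 0.1248
H' = H/60 = 334/60 ≈ 5.5667; X = C×(1-|H' mod 2 - 1|) = 0.05408
m = L - C/2 = 0.26 - 0.0624 = 0.1976
Sector ⌊H'⌋ = 5 → (R',G',B') = (0.1248, 0.0, 0.05408)
RGB = ((R'+m)×255, (G'+m)×255, (B'+m)×255) = (82.212, 50.388, 64.1784)
Round half up → RGB(82, 50, 64)


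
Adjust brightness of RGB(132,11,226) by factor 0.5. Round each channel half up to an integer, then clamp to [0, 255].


Multiply each channel by 0.5, round half up, clamp to [0, 255]
R: 132×0.5 = 66
G: 11×0.5 = 5.5 → round → 6
B: 226×0.5 = 113
= RGB(66, 6, 113)


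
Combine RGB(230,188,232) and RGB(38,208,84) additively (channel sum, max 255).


Additive: each channel = min(255, C₁+C₂)
R: 230+38 = 268 → 255
G: 188+208 = 396 → 255
B: 232+84 = 316 → 255
= RGB(255, 255, 255)


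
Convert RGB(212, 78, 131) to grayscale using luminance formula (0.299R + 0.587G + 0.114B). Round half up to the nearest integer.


Gray = 0.299×R + 0.587×G + 0.114×B
Gray = 0.299×212 + 0.587×78 + 0.114×131
Gray = 63.388 + 45.786 + 14.934
Gray = 124.108 → round half up → 124
Gray = 124


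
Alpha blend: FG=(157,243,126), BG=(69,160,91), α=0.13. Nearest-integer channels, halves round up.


C = α×F + (1-α)×B, with 1-α = 0.87
R: 0.13×157 + 0.87×69 = 20.41 + 60.03 = 80.44 → 80
G: 0.13×243 + 0.87×160 = 31.59 + 139.20 = 170.79 → 171
B: 0.13×126 + 0.87×91 = 16.38 + 79.17 = 95.55 → 96
= RGB(80, 171, 96)


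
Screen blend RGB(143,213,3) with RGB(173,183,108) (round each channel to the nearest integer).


Screen: C = 255 - (255-A)×(255-B)/255, rounded to nearest integer
R: 255 - (255-143)×(255-173)/255 = 255 - 9184/255 ≈ 255 - 36.016 = 218.984 → 219
G: 255 - (255-213)×(255-183)/255 = 255 - 3024/255 ≈ 255 - 11.859 = 243.141 → 243
B: 255 - (255-3)×(255-108)/255 = 255 - 37044/255 ≈ 255 - 145.271 = 109.729 → 110
= RGB(219, 243, 110)


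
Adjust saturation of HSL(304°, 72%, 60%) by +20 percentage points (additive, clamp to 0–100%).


Original S = 72%
Adjustment = +20 percentage points
New S = 72 + (20) = 92
Clamp to [0, 100] → 92
= HSL(304°, 92%, 60%)


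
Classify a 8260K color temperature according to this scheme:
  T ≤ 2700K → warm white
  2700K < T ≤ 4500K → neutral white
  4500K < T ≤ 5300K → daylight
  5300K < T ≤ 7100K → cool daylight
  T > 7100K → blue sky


Temperature: 8260K
8260K > 7100K → blue sky
Classification: blue sky


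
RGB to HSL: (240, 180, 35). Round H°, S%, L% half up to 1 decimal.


Normalize: R'=240/255≈0.9412, G'=180/255≈0.7059, B'=35/255≈0.1373
Max=240/255, Min=35/255, Δ=Max-Min=205/255
L = (Max+Min)/2 = (240+35)/510 = 275/510 = 0.53921… → L = 53.9%
L > 0.5 → S = Δ/(2-Max-Min) = 205/(510-240-35) = 205/235 = 0.87234… → S = 87.2%
(the 1/255 factors cancel in S and H, so raw channel differences can be used)
Max is R' → H = 60 × (((G-B)/Δ) mod 6) = 60 × (((180-35)/205) mod 6)
  145/205 = 0.7073…
  H = 60 × 0.7073… = 42.439…° → H = 42.4°
= HSL(42.4°, 87.2%, 53.9%)


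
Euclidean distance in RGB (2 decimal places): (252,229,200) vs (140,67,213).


d = √[(R₁-R₂)² + (G₁-G₂)² + (B₁-B₂)²]
d = √[(252-140)² + (229-67)² + (200-213)²]
d = √[12544 + 26244 + 169]
d = √38957
d ≈ 197.38


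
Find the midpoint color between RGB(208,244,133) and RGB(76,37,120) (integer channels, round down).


Midpoint: each channel = ⌊(C₁+C₂)/2⌋
R: ⌊(208+76)/2⌋ = 142
G: ⌊(244+37)/2⌋ = 140
B: ⌊(133+120)/2⌋ = 126
= RGB(142, 140, 126)


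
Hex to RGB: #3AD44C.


3A → 58 (R)
D4 → 212 (G)
4C → 76 (B)
= RGB(58, 212, 76)


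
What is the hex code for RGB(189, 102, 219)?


R = 189 → BD (hex)
G = 102 → 66 (hex)
B = 219 → DB (hex)
Hex = #BD66DB


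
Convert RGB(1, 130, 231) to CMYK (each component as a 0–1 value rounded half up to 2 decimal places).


R'=1/255≈0.0039, G'=130/255≈0.5098, B'=231/255≈0.9059
K = 1 - max(R',G',B') = 1 - 231/255 = 24/255 = 0.09411… → 0.09
(1-R'-K)/(1-K) simplifies to (max-R)/max with max = 231:
C = (231-1)/231 = 230/231 = 0.99567… → 1.00
M = (231-130)/231 = 101/231 = 0.43722… → 0.44
Y = (231-231)/231 = 0/231 = 0 → 0.00
= CMYK(1.00, 0.44, 0.00, 0.09)


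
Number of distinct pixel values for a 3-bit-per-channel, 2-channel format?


Total bits = 3 bits/channel × 2 channels = 6 bits
Distinct pixel values = 2^6
= 64 pixel values


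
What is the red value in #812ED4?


Color: #812ED4
R = 81 = 129
G = 2E = 46
B = D4 = 212
Red = 129


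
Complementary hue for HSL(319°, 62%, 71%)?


Complement = opposite side of color wheel = hue + 180°
H' = (319 + 180) mod 360 = 139°
S and L unchanged.
= HSL(139°, 62%, 71%)


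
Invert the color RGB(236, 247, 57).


Invert: (255-R, 255-G, 255-B)
R: 255-236 = 19
G: 255-247 = 8
B: 255-57 = 198
= RGB(19, 8, 198)


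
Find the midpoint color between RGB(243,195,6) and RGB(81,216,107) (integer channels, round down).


Midpoint: each channel = ⌊(C₁+C₂)/2⌋
R: ⌊(243+81)/2⌋ = 162
G: ⌊(195+216)/2⌋ = 205
B: ⌊(6+107)/2⌋ = 56
= RGB(162, 205, 56)


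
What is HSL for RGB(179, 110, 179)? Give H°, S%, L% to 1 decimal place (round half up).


Normalize: R'=179/255≈0.7020, G'=110/255≈0.4314, B'=179/255≈0.7020
Max=179/255, Min=110/255, Δ=Max-Min=69/255
L = (Max+Min)/2 = (179+110)/510 = 289/510 = 0.56666… → L = 56.7%
L > 0.5 → S = Δ/(2-Max-Min) = 69/(510-179-110) = 69/221 = 0.31221… → S = 31.2%
(the 1/255 factors cancel in S and H, so raw channel differences can be used)
Max is R' → H = 60 × (((G-B)/Δ) mod 6) = 60 × (((110-179)/69) mod 6)
  (-69)/69 = -1; negative, so add 6 → 5
  H = 60 × 5 = 300° → H = 300.0°
= HSL(300.0°, 31.2%, 56.7%)


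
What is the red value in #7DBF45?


Color: #7DBF45
R = 7D = 125
G = BF = 191
B = 45 = 69
Red = 125


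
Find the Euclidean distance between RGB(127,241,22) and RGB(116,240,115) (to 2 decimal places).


d = √[(R₁-R₂)² + (G₁-G₂)² + (B₁-B₂)²]
d = √[(127-116)² + (241-240)² + (22-115)²]
d = √[121 + 1 + 8649]
d = √8771
d ≈ 93.65


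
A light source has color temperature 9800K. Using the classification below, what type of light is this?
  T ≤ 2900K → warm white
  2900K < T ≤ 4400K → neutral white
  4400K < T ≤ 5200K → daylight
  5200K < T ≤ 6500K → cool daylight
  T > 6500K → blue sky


Temperature: 9800K
9800K > 6500K → blue sky
Classification: blue sky


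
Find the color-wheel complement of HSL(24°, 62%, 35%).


Complement = opposite side of color wheel = hue + 180°
H' = (24 + 180) mod 360 = 204°
S and L unchanged.
= HSL(204°, 62%, 35%)


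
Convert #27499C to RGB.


27 → 39 (R)
49 → 73 (G)
9C → 156 (B)
= RGB(39, 73, 156)


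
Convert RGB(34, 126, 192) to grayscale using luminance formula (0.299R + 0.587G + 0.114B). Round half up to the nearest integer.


Gray = 0.299×R + 0.587×G + 0.114×B
Gray = 0.299×34 + 0.587×126 + 0.114×192
Gray = 10.166 + 73.962 + 21.888
Gray = 106.016 → round half up → 106
Gray = 106


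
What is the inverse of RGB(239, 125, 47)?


Invert: (255-R, 255-G, 255-B)
R: 255-239 = 16
G: 255-125 = 130
B: 255-47 = 208
= RGB(16, 130, 208)


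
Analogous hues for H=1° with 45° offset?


Base hue: 1°
Left analog: (1 - 45) mod 360 = 316°
Right analog: (1 + 45) mod 360 = 46°
Analogous hues = 316° and 46°


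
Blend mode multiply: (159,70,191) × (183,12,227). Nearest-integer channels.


Multiply: C = A×B/255, rounded to nearest integer
R: 159×183/255 = 29097/255 ≈ 114.106 → 114
G: 70×12/255 = 840/255 ≈ 3.294 → 3
B: 191×227/255 = 43357/255 ≈ 170.027 → 170
= RGB(114, 3, 170)


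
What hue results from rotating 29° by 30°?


New hue = (H + rotation) mod 360
New hue = (29 + 30) mod 360
= 59 mod 360
= 59°


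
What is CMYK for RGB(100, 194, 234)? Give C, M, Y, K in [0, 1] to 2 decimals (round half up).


R'=100/255≈0.3922, G'=194/255≈0.7608, B'=234/255≈0.9176
K = 1 - max(R',G',B') = 1 - 234/255 = 21/255 = 0.08235… → 0.08
(1-R'-K)/(1-K) simplifies to (max-R)/max with max = 234:
C = (234-100)/234 = 134/234 = 0.57264… → 0.57
M = (234-194)/234 = 40/234 = 0.17094… → 0.17
Y = (234-234)/234 = 0/234 = 0 → 0.00
= CMYK(0.57, 0.17, 0.00, 0.08)


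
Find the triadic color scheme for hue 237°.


Triadic: equally spaced at 120° intervals
H1 = 237°
H2 = (237 + 120) mod 360 = 357°
H3 = (237 + 240) mod 360 = 117°
Triadic = 237°, 357°, 117°


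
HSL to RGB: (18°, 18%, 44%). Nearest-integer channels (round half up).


H=18°, S=0.18, L=0.44
C = (1-|2L-1|)×S = (1-|-0.12|)×0.18 = 0.1584
H' = H/60 = 18/60 ≈ 0.3000; X = C×(1-|H' mod 2 - 1|) = 0.04752
m = L - C/2 = 0.44 - 0.0792 = 0.3608
Sector ⌊H'⌋ = 0 → (R',G',B') = (0.1584, 0.04752, 0.0)
RGB = ((R'+m)×255, (G'+m)×255, (B'+m)×255) = (132.396, 104.1216, 92.004)
Round half up → RGB(132, 104, 92)


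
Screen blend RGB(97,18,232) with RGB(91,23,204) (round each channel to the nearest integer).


Screen: C = 255 - (255-A)×(255-B)/255, rounded to nearest integer
R: 255 - (255-97)×(255-91)/255 = 255 - 25912/255 ≈ 255 - 101.616 = 153.384 → 153
G: 255 - (255-18)×(255-23)/255 = 255 - 54984/255 ≈ 255 - 215.624 = 39.376 → 39
B: 255 - (255-232)×(255-204)/255 = 255 - 1173/255 ≈ 255 - 4.600 = 250.400 → 250
= RGB(153, 39, 250)


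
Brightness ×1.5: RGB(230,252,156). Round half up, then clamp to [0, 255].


Multiply each channel by 1.5, round half up, clamp to [0, 255]
R: 230×1.5 = 345 → clamp → 255
G: 252×1.5 = 378 → clamp → 255
B: 156×1.5 = 234
= RGB(255, 255, 234)


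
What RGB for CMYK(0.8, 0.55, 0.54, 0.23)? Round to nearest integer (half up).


R = 255 × (1-C) × (1-K) = 255 × 0.20 × 0.77 = 39.27 → 39
G = 255 × (1-M) × (1-K) = 255 × 0.45 × 0.77 = 88.3575 → 88
B = 255 × (1-Y) × (1-K) = 255 × 0.46 × 0.77 = 90.321 → 90
= RGB(39, 88, 90)


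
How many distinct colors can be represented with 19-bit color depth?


Colors = 2^bits = 2^19
= 524,288 colors


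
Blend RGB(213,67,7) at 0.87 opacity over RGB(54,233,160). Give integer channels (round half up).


C = α×F + (1-α)×B, with 1-α = 0.13
R: 0.87×213 + 0.13×54 = 185.31 + 7.02 = 192.33 → 192
G: 0.87×67 + 0.13×233 = 58.29 + 30.29 = 88.58 → 89
B: 0.87×7 + 0.13×160 = 6.09 + 20.80 = 26.89 → 27
= RGB(192, 89, 27)


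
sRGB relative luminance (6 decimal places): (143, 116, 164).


Linearize each channel (sRGB transfer function): c = v/255; c_lin = c/12.92 if c ≤ 0.04045, else ((c+0.055)/1.055)^2.4
  R: 143/255 ≈ 0.560784 > 0.04045 → ((0.560784+0.055)/1.055)^2.4 ≈ 0.274677
  G: 116/255 ≈ 0.454902 > 0.04045 → ((0.454902+0.055)/1.055)^2.4 ≈ 0.174647
  B: 164/255 ≈ 0.643137 > 0.04045 → ((0.643137+0.055)/1.055)^2.4 ≈ 0.371238
R_lin = 0.274677, G_lin = 0.174647, B_lin = 0.371238
L = 0.2126×R + 0.7152×G + 0.0722×B
L = 0.2126×0.274677 + 0.7152×0.174647 + 0.0722×0.371238
L ≈ 0.210108


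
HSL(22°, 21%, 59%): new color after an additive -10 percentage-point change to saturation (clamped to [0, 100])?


Original S = 21%
Adjustment = -10 percentage points
New S = 21 + (-10) = 11
Clamp to [0, 100] → 11
= HSL(22°, 11%, 59%)


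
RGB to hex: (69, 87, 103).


R = 69 → 45 (hex)
G = 87 → 57 (hex)
B = 103 → 67 (hex)
Hex = #455767


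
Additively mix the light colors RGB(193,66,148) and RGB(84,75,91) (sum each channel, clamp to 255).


Additive: each channel = min(255, C₁+C₂)
R: 193+84 = 277 → 255
G: 66+75 = 141 → 141
B: 148+91 = 239 → 239
= RGB(255, 141, 239)


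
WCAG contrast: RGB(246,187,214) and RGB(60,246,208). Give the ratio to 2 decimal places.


Linearize each sRGB channel c=v/255: c/12.92 if c ≤ 0.04045 else ((c+0.055)/1.055)^2.4
L = 0.2126×R_lin + 0.7152×G_lin + 0.0722×B_lin
Color 1 (246,187,214):
  R=246: 246/255≈0.9647 > 0.04045 → ((0.9647+0.055)/1.055)^2.4 ≈ 0.92158
  G=187: 187/255≈0.7333 > 0.04045 → ((0.7333+0.055)/1.055)^2.4 ≈ 0.49693
  B=214: 214/255≈0.8392 > 0.04045 → ((0.8392+0.055)/1.055)^2.4 ≈ 0.67244
  L1 = 0.2126×0.92158 + 0.7152×0.49693 + 0.0722×0.67244 ≈ 0.59989
Color 2 (60,246,208):
  R=60: 60/255≈0.2353 > 0.04045 → ((0.2353+0.055)/1.055)^2.4 ≈ 0.04519
  G=246: 246/255≈0.9647 > 0.04045 → ((0.9647+0.055)/1.055)^2.4 ≈ 0.92158
  B=208: 208/255≈0.8157 > 0.04045 → ((0.8157+0.055)/1.055)^2.4 ≈ 0.63076
  L2 = 0.2126×0.04519 + 0.7152×0.92158 + 0.0722×0.63076 ≈ 0.71426
Lighter = 0.71426, Darker = 0.59989
Ratio = (L_lighter + 0.05) / (L_darker + 0.05)
Ratio = (0.71426 + 0.05) / (0.59989 + 0.05) = 0.76426 / 0.64989 ≈ 1.1760
Ratio ≈ 1.18:1


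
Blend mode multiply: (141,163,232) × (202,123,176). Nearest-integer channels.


Multiply: C = A×B/255, rounded to nearest integer
R: 141×202/255 = 28482/255 ≈ 111.694 → 112
G: 163×123/255 = 20049/255 ≈ 78.624 → 79
B: 232×176/255 = 40832/255 ≈ 160.125 → 160
= RGB(112, 79, 160)
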